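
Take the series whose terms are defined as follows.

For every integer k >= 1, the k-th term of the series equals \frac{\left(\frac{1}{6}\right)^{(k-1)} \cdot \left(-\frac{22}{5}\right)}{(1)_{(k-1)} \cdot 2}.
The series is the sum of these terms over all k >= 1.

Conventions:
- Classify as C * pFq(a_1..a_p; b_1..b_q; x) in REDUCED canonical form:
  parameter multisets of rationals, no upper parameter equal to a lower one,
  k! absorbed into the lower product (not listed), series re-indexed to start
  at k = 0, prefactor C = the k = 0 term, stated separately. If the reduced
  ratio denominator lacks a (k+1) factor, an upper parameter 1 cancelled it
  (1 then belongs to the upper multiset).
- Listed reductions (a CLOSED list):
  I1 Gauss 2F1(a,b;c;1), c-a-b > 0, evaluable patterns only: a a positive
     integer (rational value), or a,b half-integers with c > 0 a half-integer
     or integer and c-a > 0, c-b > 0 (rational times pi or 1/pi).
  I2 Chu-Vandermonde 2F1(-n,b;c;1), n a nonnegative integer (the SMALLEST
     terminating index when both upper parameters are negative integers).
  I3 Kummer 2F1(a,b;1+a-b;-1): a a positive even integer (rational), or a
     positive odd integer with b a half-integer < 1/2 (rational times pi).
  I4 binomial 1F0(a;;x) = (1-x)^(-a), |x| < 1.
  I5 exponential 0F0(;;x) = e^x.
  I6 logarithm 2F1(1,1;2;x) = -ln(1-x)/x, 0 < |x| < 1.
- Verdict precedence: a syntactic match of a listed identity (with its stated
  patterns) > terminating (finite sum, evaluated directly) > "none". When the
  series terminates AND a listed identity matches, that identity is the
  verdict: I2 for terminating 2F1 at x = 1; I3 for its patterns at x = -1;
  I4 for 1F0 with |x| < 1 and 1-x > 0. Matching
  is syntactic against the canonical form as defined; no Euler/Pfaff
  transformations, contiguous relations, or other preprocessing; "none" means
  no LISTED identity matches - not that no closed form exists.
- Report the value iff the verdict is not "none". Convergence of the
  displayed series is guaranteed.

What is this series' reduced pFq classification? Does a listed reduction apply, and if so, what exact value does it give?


The series (x = \frac{1}{6}) is 0F0: upper {-}, lower {-}, prefactor -\frac{11}{5}. Verdict: the I5 exponential reduction fires (the 0F0 exponential series at x = \frac{1}{6}). Exact value: \left(-\frac{11}{5}\right) \cdot e^{\frac{1}{6}}.

The tell: t_0 = -\frac{11}{5} here, and the constant factors (C = -11/5, x = 1/6) combine into one prefactor.
Adjacent-term ratio: r(k) = \frac{1}{6} * 1 / [(k+1)] - rational; roots negated = parameters, x = \frac{1}{6}, C = -\frac{11}{5}.


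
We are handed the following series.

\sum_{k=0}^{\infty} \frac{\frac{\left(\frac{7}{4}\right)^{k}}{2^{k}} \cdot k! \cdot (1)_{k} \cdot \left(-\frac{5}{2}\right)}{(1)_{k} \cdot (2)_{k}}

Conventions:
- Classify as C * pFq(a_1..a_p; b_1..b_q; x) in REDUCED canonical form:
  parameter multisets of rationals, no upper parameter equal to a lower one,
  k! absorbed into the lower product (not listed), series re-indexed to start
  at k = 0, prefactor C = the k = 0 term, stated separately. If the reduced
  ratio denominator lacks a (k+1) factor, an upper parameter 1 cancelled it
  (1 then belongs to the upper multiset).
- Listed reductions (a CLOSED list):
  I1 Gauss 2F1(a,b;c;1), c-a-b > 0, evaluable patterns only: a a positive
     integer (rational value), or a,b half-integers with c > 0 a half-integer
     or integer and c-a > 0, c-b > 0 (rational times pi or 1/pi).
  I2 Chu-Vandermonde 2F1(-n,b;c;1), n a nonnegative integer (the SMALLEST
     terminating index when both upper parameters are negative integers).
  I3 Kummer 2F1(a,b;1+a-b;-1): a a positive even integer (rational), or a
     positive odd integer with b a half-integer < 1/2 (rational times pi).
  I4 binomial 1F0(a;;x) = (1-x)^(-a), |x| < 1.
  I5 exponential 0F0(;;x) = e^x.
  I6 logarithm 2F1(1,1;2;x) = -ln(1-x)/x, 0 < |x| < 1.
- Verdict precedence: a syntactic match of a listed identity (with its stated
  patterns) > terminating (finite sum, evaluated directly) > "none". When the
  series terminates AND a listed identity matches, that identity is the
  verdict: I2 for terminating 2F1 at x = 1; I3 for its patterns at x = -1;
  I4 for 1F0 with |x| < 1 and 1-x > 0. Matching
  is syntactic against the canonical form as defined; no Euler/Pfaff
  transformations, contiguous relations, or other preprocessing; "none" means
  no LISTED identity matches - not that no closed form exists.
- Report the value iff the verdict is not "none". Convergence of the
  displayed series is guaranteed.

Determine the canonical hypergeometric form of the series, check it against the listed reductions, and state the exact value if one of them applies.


Reduced: x = \frac{7}{8}, 2F1, upper = {1, 1}, lower = {2}, C = -\frac{5}{2}. Verdict: logarithm (I6) matches (the logarithm: parameters (1,1;2), x = \frac{7}{8}). Hence: \frac{20}{7} \cdot \ln\left(\frac{1}{8}\right).

First insight: with t_0 = -\frac{5}{2}, the factorial ratio (C = -5/2, x = 7/8) (k+a-1)!/(a-1)! is a rising factorial (a)_k.
Ratio: r(k) = \frac{7}{8} * (k+1) (k+1) / [(k+2) (k+1)] - rational in k. x = \frac{7}{8}; t_0 = -\frac{5}{2}; negate the roots.


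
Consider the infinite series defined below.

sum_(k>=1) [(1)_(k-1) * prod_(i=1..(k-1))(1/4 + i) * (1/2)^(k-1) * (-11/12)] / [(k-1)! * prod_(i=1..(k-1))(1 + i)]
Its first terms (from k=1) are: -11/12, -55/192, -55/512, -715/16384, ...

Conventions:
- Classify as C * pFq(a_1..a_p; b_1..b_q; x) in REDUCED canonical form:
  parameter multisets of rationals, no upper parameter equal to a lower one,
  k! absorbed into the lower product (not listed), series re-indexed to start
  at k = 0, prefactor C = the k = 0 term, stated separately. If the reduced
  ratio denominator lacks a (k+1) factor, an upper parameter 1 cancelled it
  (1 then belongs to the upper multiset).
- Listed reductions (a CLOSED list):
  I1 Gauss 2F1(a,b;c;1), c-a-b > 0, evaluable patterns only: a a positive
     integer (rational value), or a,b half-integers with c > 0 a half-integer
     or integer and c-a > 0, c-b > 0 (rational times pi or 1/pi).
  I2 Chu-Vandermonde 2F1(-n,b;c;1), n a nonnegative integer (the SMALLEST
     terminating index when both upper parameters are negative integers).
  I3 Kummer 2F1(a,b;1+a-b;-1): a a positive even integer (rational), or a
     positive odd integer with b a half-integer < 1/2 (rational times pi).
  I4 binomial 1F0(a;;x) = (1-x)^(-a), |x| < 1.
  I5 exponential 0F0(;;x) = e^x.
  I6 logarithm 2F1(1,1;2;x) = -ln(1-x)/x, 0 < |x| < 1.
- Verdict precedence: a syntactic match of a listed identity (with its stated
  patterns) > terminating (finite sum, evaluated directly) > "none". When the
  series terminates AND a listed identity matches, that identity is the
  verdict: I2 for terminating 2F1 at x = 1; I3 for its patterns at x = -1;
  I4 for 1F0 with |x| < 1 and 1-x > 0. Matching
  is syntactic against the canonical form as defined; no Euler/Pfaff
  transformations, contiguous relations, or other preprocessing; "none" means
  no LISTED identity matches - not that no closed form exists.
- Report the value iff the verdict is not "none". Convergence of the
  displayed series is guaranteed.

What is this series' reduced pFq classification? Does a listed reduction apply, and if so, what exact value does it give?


Classification (C = -11/12): 2F1 with upper {1, 5/4}, lower {2}, argument x = 1/2. Verdict: none - this 2F1 at x = 1/2 matches no listed pattern, and upper {1, 5/4} holds no stopper.

First insight: t_0 = -11/12 here, and the lower running product (prefactor -11/12) is a rising factorial.
Ratio: r(k) = (1/2) * (k+1) (k+5/4) / [(k+2) (k+1)] - poly over poly, x = (1/2) from leading terms; C = -11/12 at k = 0.


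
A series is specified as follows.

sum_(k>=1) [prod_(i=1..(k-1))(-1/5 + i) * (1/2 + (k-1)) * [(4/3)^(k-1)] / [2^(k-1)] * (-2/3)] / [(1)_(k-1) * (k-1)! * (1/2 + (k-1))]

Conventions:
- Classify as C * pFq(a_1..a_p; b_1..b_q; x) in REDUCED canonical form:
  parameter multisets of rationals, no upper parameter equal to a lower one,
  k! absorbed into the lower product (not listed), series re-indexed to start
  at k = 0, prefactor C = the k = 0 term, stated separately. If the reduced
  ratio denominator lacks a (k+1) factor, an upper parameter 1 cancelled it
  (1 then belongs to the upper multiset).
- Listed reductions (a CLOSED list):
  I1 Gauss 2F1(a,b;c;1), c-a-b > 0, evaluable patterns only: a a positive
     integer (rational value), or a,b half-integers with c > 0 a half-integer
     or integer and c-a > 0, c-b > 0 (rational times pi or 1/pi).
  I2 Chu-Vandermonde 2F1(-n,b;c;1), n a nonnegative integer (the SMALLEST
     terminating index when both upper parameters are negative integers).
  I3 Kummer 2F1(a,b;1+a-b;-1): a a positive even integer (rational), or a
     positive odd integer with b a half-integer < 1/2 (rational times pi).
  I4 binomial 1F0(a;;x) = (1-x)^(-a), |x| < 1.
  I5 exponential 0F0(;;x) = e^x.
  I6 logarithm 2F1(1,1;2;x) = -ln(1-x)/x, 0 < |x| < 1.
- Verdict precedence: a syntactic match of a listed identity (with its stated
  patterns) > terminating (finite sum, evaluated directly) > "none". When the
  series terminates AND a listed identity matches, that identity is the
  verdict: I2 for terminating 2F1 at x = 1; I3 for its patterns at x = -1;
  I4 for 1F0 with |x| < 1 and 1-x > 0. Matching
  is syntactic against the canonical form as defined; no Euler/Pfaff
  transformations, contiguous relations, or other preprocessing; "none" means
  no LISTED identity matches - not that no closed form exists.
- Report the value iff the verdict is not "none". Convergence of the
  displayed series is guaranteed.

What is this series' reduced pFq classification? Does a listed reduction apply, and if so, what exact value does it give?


At argument 2/3: a 1F1 with upper {4/5}, lower {1}, scaled by C = -2/3. Verdict: none - this 1F1 at x = 2/3 matches no listed pattern, and upper {4/5} holds no stopper.

Key step: from the first term -2/3: striking the common factor k + 1/2 reduces the term (C = -2/3).
Consecutive-term ratio: r(k) = (2/3) * (k+4/5) / [(k+1) (k+1)] - rational in k. x = (2/3); t_0 = -2/3; negate the roots.


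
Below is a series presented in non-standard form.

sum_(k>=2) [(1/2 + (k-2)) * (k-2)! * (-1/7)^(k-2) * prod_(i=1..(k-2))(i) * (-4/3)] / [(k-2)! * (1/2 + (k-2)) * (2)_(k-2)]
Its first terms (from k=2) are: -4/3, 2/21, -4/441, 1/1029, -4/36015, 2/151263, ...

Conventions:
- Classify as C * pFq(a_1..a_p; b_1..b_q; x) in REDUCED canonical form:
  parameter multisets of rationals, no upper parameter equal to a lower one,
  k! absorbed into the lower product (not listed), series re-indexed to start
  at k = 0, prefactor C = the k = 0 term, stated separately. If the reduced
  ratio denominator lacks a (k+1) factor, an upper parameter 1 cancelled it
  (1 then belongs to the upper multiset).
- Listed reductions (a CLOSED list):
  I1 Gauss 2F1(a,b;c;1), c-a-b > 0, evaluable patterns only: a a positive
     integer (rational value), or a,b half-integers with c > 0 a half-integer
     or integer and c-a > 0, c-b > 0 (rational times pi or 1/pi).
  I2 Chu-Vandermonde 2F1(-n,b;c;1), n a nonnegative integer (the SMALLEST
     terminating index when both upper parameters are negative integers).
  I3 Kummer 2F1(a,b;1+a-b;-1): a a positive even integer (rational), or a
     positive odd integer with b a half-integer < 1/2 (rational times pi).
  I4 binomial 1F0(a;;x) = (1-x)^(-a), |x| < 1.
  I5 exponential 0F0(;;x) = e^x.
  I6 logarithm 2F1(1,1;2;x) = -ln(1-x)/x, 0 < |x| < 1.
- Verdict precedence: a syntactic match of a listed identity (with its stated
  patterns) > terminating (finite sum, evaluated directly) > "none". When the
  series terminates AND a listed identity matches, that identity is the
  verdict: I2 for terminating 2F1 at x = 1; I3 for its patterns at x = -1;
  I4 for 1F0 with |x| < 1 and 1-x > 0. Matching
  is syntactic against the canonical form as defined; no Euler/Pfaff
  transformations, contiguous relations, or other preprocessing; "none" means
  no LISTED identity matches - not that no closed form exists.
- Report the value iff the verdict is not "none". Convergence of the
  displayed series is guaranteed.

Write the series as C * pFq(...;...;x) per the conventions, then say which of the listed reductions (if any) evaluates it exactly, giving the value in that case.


Key observation: t_0 = -4/3 here, and the running product (C = -4/3, x = -1/7) telescopes to a rising factorial.
Adjacent-term ratio: r(k) = (-1/7) * (k+1) (k+1) / [(k+2) (k+1)] - rational in k. x = (-1/7); t_0 = -4/3; negate the roots.

Reduced: x = -1/7, 2F1, upper = {1, 1}, lower = {2}, C = -4/3. Verdict: logarithm (I6) fires (the logarithm: parameters (1,1;2), x = -1/7). Its exact value is (-28/3) * ln(8/7).


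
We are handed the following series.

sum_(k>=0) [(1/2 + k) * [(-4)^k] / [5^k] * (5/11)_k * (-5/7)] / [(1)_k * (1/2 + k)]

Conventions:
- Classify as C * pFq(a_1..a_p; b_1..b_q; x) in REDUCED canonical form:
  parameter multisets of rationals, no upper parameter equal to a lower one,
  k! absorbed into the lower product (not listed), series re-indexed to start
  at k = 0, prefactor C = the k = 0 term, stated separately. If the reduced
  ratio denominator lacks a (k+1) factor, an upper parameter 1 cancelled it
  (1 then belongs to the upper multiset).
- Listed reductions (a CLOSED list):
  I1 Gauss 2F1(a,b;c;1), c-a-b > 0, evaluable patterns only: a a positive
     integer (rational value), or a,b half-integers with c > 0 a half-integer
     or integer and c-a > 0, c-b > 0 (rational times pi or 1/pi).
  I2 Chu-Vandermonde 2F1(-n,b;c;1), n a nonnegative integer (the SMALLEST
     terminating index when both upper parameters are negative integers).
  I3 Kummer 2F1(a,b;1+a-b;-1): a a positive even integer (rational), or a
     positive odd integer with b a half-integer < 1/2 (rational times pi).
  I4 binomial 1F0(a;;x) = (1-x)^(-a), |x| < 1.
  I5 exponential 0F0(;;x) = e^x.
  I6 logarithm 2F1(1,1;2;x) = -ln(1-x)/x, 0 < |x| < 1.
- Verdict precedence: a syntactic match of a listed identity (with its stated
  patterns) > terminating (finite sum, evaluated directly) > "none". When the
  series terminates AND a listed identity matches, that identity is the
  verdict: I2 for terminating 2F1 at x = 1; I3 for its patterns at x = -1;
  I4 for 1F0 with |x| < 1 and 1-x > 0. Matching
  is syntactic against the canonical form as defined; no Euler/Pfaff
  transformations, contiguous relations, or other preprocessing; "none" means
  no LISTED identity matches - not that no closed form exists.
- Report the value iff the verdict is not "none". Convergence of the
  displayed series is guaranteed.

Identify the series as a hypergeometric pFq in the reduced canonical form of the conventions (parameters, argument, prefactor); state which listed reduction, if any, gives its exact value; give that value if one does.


Key step: t_0 = -5/7 here, and striking the common factor k + 1/2 reduces the term (C = -5/7, x = -4/5).
Adjacent-term ratio: r(k) = (-4/5) * (k+5/11) / [(k+1)] ; factor over Q: parameters, x = (-4/5), and C = -5/7.

With C = -5/7: the canonical form is 1F0(5/11; -; -4/5). Verdict: this is the I4 binomial reduction (the 1F0 binomial series: exponent -5/11, x = -4/5). Its exact value is (-5/7) * (9/5)^(-5/11).


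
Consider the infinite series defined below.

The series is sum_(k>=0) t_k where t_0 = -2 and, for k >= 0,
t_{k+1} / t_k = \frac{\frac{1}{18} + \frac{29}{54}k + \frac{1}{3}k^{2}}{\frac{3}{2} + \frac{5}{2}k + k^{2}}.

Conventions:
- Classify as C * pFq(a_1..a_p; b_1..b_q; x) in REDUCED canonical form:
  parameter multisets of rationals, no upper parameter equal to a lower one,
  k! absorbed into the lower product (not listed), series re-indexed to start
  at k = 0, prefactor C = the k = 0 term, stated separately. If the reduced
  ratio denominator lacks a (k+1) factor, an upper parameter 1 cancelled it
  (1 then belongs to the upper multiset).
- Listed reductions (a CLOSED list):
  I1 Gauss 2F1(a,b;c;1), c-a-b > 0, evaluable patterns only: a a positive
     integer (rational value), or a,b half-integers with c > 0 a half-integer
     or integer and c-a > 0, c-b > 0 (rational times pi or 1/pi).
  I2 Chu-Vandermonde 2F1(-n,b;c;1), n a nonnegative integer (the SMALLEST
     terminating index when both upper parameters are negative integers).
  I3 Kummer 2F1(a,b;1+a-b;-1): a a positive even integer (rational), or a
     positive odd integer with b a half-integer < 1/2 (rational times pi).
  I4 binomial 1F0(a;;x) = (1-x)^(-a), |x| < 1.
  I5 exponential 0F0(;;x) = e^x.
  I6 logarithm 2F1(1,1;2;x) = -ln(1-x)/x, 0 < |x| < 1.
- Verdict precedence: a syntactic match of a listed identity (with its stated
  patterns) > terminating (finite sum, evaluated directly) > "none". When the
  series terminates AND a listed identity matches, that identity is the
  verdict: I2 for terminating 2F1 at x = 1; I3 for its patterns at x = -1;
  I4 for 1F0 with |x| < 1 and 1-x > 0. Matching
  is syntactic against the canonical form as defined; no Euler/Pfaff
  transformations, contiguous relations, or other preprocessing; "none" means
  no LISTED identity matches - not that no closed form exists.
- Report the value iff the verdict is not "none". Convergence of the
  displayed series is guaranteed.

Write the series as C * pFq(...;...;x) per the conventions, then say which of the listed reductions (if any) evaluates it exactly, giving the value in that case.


At argument \frac{1}{3}: a 1F0 with upper {\frac{1}{9}}, lower {-}, scaled by C = -2. Verdict: binomial (I4) matches (the 1F0 binomial series: exponent -1/9, x = \frac{1}{3}). Its exact value is \left(-2\right) \cdot \left(\frac{2}{3}\right)^{-\frac{1}{9}}.

First insight: with t_0 = -2, factor the ratio over Q (C = -2, x = 1/3): negated roots = parameters.
Ratio: r(k) = \frac{1}{3} * (k+\frac{1}{9}) / [(k+1)] - rational in k. x = \frac{1}{3}; t_0 = -2; negate the roots.


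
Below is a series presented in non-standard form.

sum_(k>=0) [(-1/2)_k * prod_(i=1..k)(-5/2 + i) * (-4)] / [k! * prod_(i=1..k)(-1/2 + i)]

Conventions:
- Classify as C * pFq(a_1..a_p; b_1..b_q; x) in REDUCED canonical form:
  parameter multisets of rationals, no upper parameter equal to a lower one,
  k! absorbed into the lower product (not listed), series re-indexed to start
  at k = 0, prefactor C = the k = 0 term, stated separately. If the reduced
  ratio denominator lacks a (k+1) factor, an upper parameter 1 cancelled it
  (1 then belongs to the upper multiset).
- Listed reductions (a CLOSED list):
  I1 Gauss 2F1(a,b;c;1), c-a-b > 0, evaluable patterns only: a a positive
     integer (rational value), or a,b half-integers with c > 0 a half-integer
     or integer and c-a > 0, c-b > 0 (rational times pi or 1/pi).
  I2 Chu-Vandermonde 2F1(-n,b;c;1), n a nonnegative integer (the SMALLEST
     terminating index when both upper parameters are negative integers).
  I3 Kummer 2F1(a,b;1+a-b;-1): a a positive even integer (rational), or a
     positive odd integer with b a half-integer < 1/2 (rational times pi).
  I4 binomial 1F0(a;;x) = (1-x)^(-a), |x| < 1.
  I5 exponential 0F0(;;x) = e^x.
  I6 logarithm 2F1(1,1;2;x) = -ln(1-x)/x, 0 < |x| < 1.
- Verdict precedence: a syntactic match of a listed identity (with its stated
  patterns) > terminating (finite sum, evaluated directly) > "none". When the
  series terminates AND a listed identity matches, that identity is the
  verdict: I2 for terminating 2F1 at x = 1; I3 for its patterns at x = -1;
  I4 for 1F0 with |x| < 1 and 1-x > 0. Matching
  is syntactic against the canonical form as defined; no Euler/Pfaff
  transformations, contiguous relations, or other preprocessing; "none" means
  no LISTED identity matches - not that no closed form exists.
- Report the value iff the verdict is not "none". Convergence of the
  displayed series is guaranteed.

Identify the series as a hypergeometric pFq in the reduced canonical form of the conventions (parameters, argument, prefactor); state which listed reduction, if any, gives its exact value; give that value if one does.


x = 1 here; the reduced form reads 2F1, upper {-3/2, -1/2}, lower {1/2}, C = -4. Verdict: the half-integer Gauss pattern (I1) matches (x = 1; upper {-3/2, -1/2} half-integers, c = 1/2 in the evaluable pattern). Sum: (-3) * pi.

The tell: t_0 = -4 here, and the running product (prefactor -4) telescopes to a rising factorial.
Ratio: r(k) = 1 * (k-3/2) (k-1/2) / [(k+1/2) (k+1)] - rational; roots negated = parameters, x = 1, C = -4.


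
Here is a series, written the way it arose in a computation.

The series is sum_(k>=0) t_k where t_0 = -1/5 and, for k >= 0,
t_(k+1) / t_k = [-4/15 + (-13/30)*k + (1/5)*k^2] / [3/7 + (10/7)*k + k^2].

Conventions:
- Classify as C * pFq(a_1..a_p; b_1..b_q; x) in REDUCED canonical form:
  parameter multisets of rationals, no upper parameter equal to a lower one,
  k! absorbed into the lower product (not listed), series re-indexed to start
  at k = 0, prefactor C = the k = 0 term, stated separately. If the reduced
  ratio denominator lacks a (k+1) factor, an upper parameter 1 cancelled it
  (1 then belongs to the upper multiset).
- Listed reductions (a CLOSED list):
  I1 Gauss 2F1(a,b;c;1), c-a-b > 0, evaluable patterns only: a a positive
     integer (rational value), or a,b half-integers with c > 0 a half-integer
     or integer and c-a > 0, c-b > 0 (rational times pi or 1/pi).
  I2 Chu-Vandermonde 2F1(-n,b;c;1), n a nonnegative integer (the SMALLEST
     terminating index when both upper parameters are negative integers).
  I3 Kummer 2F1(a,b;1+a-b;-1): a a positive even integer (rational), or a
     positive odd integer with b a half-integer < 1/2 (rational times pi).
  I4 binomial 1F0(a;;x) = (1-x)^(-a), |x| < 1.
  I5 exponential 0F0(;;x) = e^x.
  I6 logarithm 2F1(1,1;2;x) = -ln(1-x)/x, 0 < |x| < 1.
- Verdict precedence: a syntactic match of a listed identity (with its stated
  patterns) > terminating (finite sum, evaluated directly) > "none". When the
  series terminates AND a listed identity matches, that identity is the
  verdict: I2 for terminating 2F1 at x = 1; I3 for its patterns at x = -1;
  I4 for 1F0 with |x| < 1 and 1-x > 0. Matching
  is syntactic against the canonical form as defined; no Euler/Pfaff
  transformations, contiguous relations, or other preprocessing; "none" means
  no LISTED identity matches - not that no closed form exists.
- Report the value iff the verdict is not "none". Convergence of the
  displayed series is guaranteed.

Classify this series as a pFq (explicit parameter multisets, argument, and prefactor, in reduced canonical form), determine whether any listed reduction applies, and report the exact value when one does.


This is -1/5 * 2F1(-8/3, 1/2; 3/7; 1/5) in reduced canonical form. Verdict: no listed reduction: x = 1/5 and upper {-8/3, 1/2} fail every I1-I6 pattern.

First insight: with t_0 = -1/5, roots of the ratio polynomials (C = -1/5, x = 1/5) are the negated parameters.
Consecutive-term ratio: r(k) = (1/5) * (k-8/3) (k+1/2) / [(k+3/7) (k+1)] - poly over poly, x = (1/5) from leading terms; C = -1/5 at k = 0.


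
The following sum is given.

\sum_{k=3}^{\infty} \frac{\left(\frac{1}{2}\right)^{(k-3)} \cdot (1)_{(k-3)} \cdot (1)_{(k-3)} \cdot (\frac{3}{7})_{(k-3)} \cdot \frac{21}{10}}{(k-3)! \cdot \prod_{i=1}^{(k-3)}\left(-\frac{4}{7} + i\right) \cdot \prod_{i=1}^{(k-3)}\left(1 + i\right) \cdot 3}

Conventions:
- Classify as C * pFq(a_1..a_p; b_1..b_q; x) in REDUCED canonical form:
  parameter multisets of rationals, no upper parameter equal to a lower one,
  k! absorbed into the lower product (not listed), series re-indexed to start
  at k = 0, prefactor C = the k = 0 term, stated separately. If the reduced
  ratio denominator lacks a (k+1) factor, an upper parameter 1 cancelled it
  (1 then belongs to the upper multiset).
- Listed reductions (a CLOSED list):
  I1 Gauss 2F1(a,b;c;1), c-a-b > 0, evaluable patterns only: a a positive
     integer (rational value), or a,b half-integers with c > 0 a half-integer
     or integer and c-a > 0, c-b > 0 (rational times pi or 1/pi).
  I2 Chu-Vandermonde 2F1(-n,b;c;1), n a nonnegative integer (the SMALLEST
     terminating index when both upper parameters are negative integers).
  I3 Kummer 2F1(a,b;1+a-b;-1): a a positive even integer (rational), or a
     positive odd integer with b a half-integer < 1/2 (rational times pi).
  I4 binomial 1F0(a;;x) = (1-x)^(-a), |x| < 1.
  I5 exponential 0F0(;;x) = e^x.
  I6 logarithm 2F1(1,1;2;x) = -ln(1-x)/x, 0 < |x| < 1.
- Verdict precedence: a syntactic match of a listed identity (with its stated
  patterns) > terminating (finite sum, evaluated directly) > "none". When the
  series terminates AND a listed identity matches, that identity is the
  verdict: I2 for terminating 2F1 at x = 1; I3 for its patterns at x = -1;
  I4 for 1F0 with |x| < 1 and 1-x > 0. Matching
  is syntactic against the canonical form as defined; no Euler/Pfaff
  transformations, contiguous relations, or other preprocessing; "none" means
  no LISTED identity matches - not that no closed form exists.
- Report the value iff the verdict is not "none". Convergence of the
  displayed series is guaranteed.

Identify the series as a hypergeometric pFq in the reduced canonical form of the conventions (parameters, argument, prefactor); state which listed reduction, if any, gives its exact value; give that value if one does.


This is \frac{7}{10} * 2F1(1, 1; 2; \frac{1}{2}) in reduced canonical form. Verdict: the logarithmic series (I6) matches (the logarithm: parameters (1,1;2), x = \frac{1}{2}). Exact value: \left(-\frac{7}{5}\right) \cdot \ln\left(\frac{1}{2}\right).

The tell: t_0 = \frac{7}{10} here, and the constant factors (C = 7/10, x = 1/2) combine into one prefactor.
Adjacent-term ratio: r(k) = \frac{1}{2} * (k+1) (k+1) / [(k+2) (k+1)] - poly over poly, x = \frac{1}{2} from leading terms; C = \frac{7}{10} at k = 0.


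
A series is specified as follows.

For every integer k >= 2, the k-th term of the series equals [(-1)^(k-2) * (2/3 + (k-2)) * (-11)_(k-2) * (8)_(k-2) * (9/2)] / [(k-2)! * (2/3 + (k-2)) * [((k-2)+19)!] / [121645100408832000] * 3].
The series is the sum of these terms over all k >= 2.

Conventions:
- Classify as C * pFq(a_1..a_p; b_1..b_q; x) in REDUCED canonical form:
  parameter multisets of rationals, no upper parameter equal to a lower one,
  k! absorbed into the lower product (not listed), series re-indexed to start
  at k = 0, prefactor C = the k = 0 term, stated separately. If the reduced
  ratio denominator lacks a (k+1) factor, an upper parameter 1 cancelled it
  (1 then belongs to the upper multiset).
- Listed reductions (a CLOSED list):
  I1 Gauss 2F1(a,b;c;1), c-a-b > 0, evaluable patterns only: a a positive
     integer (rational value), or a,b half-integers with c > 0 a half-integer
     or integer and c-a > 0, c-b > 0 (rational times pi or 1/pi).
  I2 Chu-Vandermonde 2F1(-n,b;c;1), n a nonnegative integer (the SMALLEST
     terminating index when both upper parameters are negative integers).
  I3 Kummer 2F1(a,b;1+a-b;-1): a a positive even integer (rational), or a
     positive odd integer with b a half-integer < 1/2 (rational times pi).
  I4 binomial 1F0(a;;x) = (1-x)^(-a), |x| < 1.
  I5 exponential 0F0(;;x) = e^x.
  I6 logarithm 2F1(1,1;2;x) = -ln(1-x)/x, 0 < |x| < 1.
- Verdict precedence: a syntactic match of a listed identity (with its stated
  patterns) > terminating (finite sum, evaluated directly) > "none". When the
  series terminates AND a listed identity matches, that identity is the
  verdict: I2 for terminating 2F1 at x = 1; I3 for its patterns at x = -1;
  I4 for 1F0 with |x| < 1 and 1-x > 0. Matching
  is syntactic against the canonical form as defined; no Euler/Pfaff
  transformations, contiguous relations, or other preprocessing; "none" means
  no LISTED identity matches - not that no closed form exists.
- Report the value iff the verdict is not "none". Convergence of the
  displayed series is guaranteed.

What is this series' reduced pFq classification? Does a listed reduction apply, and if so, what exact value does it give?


Reduced: x = -1, 2F1, upper = {-11, 8}, lower = {20}, C = 3/2. Verdict: Kummer's theorem (I3) matches (x = -1; c = 20 equals 1+a-b for upper {-11, 8}: listed pattern). Value: 2907/35.

Key step: x = (-1) and the constant factors (C = 3/2) combine into one prefactor.
Step ratio: r(k) = (-1) * (k-11) (k+8) / [(k+20) (k+1)] - rational in k, leading ratio (-1); with t_0 = 3/2, classification follows.


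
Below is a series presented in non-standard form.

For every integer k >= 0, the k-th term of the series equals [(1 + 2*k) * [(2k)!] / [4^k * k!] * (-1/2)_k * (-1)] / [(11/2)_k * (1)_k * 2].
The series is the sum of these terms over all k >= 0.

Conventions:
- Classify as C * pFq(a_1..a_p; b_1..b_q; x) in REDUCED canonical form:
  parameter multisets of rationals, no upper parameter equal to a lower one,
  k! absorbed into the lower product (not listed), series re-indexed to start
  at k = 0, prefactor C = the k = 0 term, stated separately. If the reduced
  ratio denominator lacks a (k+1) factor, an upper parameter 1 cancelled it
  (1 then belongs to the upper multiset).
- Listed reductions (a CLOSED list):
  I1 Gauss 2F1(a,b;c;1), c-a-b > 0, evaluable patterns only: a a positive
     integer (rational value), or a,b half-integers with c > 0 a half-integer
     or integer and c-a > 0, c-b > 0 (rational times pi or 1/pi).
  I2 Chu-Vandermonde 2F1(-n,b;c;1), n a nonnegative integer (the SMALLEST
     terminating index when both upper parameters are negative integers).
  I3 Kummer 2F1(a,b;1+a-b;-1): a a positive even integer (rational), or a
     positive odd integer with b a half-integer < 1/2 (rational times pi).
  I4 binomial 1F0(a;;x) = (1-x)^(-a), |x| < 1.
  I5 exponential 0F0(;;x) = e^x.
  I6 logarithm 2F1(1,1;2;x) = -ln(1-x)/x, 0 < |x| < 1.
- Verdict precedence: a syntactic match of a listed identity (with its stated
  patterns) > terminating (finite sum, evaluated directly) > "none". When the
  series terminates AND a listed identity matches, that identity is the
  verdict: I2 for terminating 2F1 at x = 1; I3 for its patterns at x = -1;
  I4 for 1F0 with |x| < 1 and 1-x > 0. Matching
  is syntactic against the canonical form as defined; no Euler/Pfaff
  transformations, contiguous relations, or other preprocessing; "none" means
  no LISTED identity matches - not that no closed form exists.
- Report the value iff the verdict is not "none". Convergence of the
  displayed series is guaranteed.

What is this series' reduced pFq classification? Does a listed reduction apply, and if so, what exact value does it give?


The series (x = 1) is 2F1: upper {-1/2, 3/2}, lower {11/2}, prefactor -1/2. Verdict: the half-integer Gauss pattern (I1) applies (x = 1; upper {-1/2, 3/2} half-integers, c = 11/2 in the evaluable pattern). Sum: (-2205/16384) * pi.

First insight: with t_0 = -1/2, the (2k+1) factor (prefactor -1/2) shifts (1/2)_k to (3/2)_k.
Ratio: r(k) = 1 * (k-1/2) (k+3/2) / [(k+11/2) (k+1)] - rational in k. x = 1; t_0 = -1/2; negate the roots.


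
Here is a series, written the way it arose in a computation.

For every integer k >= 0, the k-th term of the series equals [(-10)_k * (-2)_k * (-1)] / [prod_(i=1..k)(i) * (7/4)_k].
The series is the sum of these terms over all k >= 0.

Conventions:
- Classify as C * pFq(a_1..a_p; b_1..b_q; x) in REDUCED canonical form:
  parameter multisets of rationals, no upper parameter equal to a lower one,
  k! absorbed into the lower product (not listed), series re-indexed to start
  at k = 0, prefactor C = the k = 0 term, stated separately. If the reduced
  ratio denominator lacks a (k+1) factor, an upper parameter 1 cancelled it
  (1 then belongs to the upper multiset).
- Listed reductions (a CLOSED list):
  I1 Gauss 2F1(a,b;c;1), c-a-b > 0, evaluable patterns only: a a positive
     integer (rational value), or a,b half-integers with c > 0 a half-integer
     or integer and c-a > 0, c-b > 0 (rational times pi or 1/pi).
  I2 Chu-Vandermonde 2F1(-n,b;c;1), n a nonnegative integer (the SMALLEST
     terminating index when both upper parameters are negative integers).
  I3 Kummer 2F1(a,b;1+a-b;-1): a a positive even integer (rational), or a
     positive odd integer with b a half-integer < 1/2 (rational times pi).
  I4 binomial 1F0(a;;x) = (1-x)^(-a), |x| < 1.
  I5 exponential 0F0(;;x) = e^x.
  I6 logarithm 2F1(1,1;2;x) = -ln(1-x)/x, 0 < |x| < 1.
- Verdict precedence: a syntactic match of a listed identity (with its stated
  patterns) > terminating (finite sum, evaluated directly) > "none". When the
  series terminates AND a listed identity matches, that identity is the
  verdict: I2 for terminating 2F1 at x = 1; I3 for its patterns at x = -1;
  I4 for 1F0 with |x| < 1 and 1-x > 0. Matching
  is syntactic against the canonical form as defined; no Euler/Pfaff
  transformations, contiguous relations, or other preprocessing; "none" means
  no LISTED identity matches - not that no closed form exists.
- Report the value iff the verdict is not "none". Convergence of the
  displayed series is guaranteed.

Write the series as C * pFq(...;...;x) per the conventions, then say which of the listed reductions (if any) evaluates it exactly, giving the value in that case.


The series (x = 1) is 2F1: upper {-10, -2}, lower {7/4}, prefactor -1. Verdict: Chu-Vandermonde (I2) fires (terminating 2F1 at x = 1 with n = 2, b = -10, c = 7/4). Sum: -2397/77.

First insight: from the first term -1: the product of the first k integers (C = -1, x = 1) is k!.
Adjacent-term ratio: r(k) = 1 * (k-10) (k-2) / [(k+7/4) (k+1)] - rational; roots negated = parameters, x = 1, C = -1.


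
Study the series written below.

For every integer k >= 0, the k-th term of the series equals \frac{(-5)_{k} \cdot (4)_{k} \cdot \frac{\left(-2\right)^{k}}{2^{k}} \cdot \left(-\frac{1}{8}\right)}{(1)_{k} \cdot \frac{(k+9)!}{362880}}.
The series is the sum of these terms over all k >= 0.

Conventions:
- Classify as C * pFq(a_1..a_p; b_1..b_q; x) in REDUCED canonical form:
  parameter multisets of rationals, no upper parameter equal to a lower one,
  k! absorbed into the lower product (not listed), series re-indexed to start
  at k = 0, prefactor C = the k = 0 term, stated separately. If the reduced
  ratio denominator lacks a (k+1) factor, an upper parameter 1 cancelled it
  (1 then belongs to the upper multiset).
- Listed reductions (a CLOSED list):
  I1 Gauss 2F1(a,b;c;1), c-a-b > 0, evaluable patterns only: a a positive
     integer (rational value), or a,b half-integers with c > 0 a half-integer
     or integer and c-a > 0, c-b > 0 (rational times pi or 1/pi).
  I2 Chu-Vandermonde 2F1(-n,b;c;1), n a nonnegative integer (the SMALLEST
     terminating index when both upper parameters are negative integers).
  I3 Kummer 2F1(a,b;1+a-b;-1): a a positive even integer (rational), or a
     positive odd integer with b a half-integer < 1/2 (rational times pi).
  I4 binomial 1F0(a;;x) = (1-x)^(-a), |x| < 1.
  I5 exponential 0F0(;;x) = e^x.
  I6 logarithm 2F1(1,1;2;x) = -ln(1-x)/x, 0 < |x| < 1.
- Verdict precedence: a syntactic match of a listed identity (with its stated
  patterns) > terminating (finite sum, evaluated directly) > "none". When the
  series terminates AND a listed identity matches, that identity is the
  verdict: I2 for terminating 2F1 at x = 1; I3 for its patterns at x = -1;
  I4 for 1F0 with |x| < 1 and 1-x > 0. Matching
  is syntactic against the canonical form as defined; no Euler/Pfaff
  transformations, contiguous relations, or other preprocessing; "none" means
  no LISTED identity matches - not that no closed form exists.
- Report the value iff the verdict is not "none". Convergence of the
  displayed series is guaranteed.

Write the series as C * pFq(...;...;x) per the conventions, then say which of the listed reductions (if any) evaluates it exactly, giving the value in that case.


The series (x = -1) is 2F1: upper {-5, 4}, lower {10}, prefactor -\frac{1}{8}. Verdict (x = -1): the Kummer evaluation I3 applies (x = -1; c = 10 equals 1+a-b for upper {-5, 4}: listed pattern). Its exact value is -\frac{3}{4}.

Key step: with t_0 = -\frac{1}{8}, (1)_k (prefactor -1/8) is k! itself.
Term ratio: r(k) = -1 * (k-5) (k+4) / [(k+10) (k+1)] - rational in k, leading ratio -1; with t_0 = -\frac{1}{8}, classification follows.


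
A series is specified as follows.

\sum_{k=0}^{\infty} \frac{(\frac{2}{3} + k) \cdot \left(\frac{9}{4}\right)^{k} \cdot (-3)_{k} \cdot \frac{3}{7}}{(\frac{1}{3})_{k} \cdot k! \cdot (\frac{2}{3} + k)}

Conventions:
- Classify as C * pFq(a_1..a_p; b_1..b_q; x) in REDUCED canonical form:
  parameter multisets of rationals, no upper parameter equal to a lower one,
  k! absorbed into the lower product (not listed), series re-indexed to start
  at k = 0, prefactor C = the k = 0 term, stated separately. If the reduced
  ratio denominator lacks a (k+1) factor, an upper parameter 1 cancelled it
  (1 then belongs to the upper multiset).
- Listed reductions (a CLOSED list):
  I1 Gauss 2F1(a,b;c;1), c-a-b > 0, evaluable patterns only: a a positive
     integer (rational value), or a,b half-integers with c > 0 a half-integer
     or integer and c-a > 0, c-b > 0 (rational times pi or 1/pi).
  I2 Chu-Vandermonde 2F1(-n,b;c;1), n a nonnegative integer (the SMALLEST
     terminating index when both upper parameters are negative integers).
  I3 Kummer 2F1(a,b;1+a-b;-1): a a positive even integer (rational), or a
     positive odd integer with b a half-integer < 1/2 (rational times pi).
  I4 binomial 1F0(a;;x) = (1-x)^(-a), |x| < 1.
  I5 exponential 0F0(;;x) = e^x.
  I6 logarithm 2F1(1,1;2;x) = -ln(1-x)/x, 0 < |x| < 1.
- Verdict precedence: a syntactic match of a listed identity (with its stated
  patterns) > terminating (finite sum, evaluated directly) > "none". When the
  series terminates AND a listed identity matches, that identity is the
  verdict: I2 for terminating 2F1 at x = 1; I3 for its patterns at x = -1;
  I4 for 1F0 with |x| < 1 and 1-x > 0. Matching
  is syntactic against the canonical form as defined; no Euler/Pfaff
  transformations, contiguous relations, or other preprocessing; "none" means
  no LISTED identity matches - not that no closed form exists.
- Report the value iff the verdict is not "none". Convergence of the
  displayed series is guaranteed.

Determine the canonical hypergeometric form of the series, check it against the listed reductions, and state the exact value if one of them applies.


The series (x = \frac{9}{4}) is 1F1: upper {-3}, lower {\frac{1}{3}}, prefactor \frac{3}{7}. Verdict: terminating - upper -3 stops the sum at k = 3; the 4 terms are added exactly. Value: \frac{21171}{12544}.

Structural cue: t_0 = \frac{3}{7} here, and the factor k + 2/3 cancels (top and bottom), leaving C = 3/7, x = 9/4.
Adjacent-term ratio: r(k) = \frac{9}{4} * (k-3) / [(k+\frac{1}{3}) (k+1)] - rational in k, leading ratio \frac{9}{4}; with t_0 = \frac{3}{7}, classification follows.


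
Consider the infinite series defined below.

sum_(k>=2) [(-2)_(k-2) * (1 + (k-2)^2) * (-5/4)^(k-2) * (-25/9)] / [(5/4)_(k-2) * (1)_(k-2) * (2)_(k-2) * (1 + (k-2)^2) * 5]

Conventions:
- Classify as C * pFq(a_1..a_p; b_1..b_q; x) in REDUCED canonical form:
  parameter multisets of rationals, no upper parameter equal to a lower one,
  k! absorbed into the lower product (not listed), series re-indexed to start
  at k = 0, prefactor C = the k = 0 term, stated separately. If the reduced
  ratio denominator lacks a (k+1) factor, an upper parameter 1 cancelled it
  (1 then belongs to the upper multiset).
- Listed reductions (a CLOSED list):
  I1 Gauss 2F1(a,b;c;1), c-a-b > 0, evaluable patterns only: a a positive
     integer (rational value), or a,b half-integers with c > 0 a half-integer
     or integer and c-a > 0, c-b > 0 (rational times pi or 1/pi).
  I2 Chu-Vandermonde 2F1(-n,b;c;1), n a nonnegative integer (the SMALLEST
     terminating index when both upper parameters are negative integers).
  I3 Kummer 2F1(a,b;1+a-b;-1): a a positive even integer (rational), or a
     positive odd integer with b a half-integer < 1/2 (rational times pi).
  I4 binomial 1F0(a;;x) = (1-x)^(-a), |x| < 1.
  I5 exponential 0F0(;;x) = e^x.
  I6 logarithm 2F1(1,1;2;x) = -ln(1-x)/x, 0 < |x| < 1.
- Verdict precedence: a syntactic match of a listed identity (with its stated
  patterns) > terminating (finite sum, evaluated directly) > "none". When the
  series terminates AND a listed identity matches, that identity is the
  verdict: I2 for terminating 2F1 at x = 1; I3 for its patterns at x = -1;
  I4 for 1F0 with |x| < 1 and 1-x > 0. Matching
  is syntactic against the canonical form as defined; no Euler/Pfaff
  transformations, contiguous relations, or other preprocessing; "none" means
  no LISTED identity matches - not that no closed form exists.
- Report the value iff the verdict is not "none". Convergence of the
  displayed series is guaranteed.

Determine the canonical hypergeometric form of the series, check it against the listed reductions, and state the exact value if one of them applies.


Classification (C = -5/9): 1F2 with upper {-2}, lower {5/4, 2}, argument x = -5/4. Verdict: terminating - the sum ends at index 2 because -2 is a negative integer; exact evaluation follows. Sum: -565/486.

Key step: t_0 = -5/9 here, and the constant factors (C = -5/9, x = -5/4) combine into one prefactor.
Step ratio: r(k) = (-5/4) * (k-2) / [(k+5/4) (k+2) (k+1)] - poly over poly, x = (-5/4) from leading terms; C = -5/9 at k = 0.
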